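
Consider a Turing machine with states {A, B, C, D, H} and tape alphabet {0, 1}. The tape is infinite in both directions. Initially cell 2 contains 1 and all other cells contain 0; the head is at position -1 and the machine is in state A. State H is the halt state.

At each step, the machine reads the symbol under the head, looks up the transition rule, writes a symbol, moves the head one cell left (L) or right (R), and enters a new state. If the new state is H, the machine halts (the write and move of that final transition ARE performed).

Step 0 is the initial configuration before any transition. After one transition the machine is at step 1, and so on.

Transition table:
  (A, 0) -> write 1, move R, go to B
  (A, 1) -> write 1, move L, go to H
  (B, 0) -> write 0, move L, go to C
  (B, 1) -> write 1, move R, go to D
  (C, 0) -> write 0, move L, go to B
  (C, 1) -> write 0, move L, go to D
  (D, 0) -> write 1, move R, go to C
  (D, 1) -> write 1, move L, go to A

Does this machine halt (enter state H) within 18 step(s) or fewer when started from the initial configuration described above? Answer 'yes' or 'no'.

Answer: yes

Derivation:
Step 1: in state A at pos -1, read 0 -> (A,0)->write 1,move R,goto B. Now: state=B, head=0, tape[-2..3]=010010 (head:   ^)
Step 2: in state B at pos 0, read 0 -> (B,0)->write 0,move L,goto C. Now: state=C, head=-1, tape[-2..3]=010010 (head:  ^)
Step 3: in state C at pos -1, read 1 -> (C,1)->write 0,move L,goto D. Now: state=D, head=-2, tape[-3..3]=0000010 (head:  ^)
Step 4: in state D at pos -2, read 0 -> (D,0)->write 1,move R,goto C. Now: state=C, head=-1, tape[-3..3]=0100010 (head:   ^)
Step 5: in state C at pos -1, read 0 -> (C,0)->write 0,move L,goto B. Now: state=B, head=-2, tape[-3..3]=0100010 (head:  ^)
Step 6: in state B at pos -2, read 1 -> (B,1)->write 1,move R,goto D. Now: state=D, head=-1, tape[-3..3]=0100010 (head:   ^)
Step 7: in state D at pos -1, read 0 -> (D,0)->write 1,move R,goto C. Now: state=C, head=0, tape[-3..3]=0110010 (head:    ^)
Step 8: in state C at pos 0, read 0 -> (C,0)->write 0,move L,goto B. Now: state=B, head=-1, tape[-3..3]=0110010 (head:   ^)
Step 9: in state B at pos -1, read 1 -> (B,1)->write 1,move R,goto D. Now: state=D, head=0, tape[-3..3]=0110010 (head:    ^)
Step 10: in state D at pos 0, read 0 -> (D,0)->write 1,move R,goto C. Now: state=C, head=1, tape[-3..3]=0111010 (head:     ^)
Step 11: in state C at pos 1, read 0 -> (C,0)->write 0,move L,goto B. Now: state=B, head=0, tape[-3..3]=0111010 (head:    ^)
Step 12: in state B at pos 0, read 1 -> (B,1)->write 1,move R,goto D. Now: state=D, head=1, tape[-3..3]=0111010 (head:     ^)
Step 13: in state D at pos 1, read 0 -> (D,0)->write 1,move R,goto C. Now: state=C, head=2, tape[-3..3]=0111110 (head:      ^)
Step 14: in state C at pos 2, read 1 -> (C,1)->write 0,move L,goto D. Now: state=D, head=1, tape[-3..3]=0111100 (head:     ^)
Step 15: in state D at pos 1, read 1 -> (D,1)->write 1,move L,goto A. Now: state=A, head=0, tape[-3..3]=0111100 (head:    ^)
Step 16: in state A at pos 0, read 1 -> (A,1)->write 1,move L,goto H. Now: state=H, head=-1, tape[-3..3]=0111100 (head:   ^)
State H reached at step 16; 16 <= 18 -> yes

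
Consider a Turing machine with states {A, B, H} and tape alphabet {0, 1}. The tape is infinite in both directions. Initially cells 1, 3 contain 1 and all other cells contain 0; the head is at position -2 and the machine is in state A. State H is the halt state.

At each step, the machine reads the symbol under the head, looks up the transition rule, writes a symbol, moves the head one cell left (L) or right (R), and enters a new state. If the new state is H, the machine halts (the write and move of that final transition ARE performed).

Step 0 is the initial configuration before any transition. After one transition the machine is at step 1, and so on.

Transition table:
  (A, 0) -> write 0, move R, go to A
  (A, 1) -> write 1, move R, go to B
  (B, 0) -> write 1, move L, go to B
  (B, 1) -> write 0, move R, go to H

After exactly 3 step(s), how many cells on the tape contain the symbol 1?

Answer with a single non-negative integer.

Step 1: in state A at pos -2, read 0 -> (A,0)->write 0,move R,goto A. Now: state=A, head=-1, tape[-3..4]=00001010 (head:   ^)
Step 2: in state A at pos -1, read 0 -> (A,0)->write 0,move R,goto A. Now: state=A, head=0, tape[-3..4]=00001010 (head:    ^)
Step 3: in state A at pos 0, read 0 -> (A,0)->write 0,move R,goto A. Now: state=A, head=1, tape[-3..4]=00001010 (head:     ^)
Cells containing 1 after step 3: {1, 3} -> 2 cell(s)

Answer: 2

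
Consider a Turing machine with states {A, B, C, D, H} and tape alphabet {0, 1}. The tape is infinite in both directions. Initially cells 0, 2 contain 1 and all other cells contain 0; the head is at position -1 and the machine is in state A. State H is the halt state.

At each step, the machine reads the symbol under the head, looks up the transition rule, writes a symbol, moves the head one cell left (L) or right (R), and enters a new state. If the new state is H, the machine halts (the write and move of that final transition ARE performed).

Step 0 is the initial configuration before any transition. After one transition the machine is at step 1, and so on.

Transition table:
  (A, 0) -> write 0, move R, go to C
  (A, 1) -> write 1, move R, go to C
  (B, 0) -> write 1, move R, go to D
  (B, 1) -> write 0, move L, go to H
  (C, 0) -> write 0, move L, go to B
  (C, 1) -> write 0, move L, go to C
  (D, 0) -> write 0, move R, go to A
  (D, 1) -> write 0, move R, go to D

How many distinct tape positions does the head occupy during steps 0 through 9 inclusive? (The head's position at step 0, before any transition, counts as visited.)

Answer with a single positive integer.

Step 1: in state A at pos -1, read 0 -> (A,0)->write 0,move R,goto C. Now: state=C, head=0, tape[-2..3]=001010 (head:   ^)
Step 2: in state C at pos 0, read 1 -> (C,1)->write 0,move L,goto C. Now: state=C, head=-1, tape[-2..3]=000010 (head:  ^)
Step 3: in state C at pos -1, read 0 -> (C,0)->write 0,move L,goto B. Now: state=B, head=-2, tape[-3..3]=0000010 (head:  ^)
Step 4: in state B at pos -2, read 0 -> (B,0)->write 1,move R,goto D. Now: state=D, head=-1, tape[-3..3]=0100010 (head:   ^)
Step 5: in state D at pos -1, read 0 -> (D,0)->write 0,move R,goto A. Now: state=A, head=0, tape[-3..3]=0100010 (head:    ^)
Step 6: in state A at pos 0, read 0 -> (A,0)->write 0,move R,goto C. Now: state=C, head=1, tape[-3..3]=0100010 (head:     ^)
Step 7: in state C at pos 1, read 0 -> (C,0)->write 0,move L,goto B. Now: state=B, head=0, tape[-3..3]=0100010 (head:    ^)
Step 8: in state B at pos 0, read 0 -> (B,0)->write 1,move R,goto D. Now: state=D, head=1, tape[-3..3]=0101010 (head:     ^)
Step 9: in state D at pos 1, read 0 -> (D,0)->write 0,move R,goto A. Now: state=A, head=2, tape[-3..3]=0101010 (head:      ^)
Head positions at steps 0..9: starting at -1, distinct positions visited = {-2, -1, 0, 1, 2} -> 5 position(s)

Answer: 5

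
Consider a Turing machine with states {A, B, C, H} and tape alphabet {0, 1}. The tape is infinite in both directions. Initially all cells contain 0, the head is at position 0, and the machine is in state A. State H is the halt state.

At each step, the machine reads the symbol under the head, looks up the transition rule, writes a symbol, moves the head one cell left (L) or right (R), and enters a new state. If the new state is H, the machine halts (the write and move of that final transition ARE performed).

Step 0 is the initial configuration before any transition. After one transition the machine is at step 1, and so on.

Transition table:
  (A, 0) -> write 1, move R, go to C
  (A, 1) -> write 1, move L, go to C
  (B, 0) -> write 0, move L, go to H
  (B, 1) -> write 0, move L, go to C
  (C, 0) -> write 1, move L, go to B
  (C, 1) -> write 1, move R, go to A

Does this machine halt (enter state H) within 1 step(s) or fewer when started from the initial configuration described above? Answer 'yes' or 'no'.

Answer: no

Derivation:
Step 1: in state A at pos 0, read 0 -> (A,0)->write 1,move R,goto C. Now: state=C, head=1, tape[-1..2]=0100 (head:   ^)
After 1 step(s): state = C (not H) -> not halted within 1 -> no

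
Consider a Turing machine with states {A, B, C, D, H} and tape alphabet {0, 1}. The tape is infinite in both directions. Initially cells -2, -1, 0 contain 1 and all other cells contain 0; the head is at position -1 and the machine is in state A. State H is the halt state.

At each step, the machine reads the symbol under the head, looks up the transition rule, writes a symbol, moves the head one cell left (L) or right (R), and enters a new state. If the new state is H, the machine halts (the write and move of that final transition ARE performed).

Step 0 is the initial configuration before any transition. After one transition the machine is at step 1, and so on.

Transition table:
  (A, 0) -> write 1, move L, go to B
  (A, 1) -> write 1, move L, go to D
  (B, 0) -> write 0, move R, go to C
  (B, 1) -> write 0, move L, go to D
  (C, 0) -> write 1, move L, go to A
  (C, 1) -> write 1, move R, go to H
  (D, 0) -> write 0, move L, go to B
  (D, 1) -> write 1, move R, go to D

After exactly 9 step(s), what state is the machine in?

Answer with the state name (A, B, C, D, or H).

Step 1: in state A at pos -1, read 1 -> (A,1)->write 1,move L,goto D. Now: state=D, head=-2, tape[-3..1]=01110 (head:  ^)
Step 2: in state D at pos -2, read 1 -> (D,1)->write 1,move R,goto D. Now: state=D, head=-1, tape[-3..1]=01110 (head:   ^)
Step 3: in state D at pos -1, read 1 -> (D,1)->write 1,move R,goto D. Now: state=D, head=0, tape[-3..1]=01110 (head:    ^)
Step 4: in state D at pos 0, read 1 -> (D,1)->write 1,move R,goto D. Now: state=D, head=1, tape[-3..2]=011100 (head:     ^)
Step 5: in state D at pos 1, read 0 -> (D,0)->write 0,move L,goto B. Now: state=B, head=0, tape[-3..2]=011100 (head:    ^)
Step 6: in state B at pos 0, read 1 -> (B,1)->write 0,move L,goto D. Now: state=D, head=-1, tape[-3..2]=011000 (head:   ^)
Step 7: in state D at pos -1, read 1 -> (D,1)->write 1,move R,goto D. Now: state=D, head=0, tape[-3..2]=011000 (head:    ^)
Step 8: in state D at pos 0, read 0 -> (D,0)->write 0,move L,goto B. Now: state=B, head=-1, tape[-3..2]=011000 (head:   ^)
Step 9: in state B at pos -1, read 1 -> (B,1)->write 0,move L,goto D. Now: state=D, head=-2, tape[-3..2]=010000 (head:  ^)

Answer: D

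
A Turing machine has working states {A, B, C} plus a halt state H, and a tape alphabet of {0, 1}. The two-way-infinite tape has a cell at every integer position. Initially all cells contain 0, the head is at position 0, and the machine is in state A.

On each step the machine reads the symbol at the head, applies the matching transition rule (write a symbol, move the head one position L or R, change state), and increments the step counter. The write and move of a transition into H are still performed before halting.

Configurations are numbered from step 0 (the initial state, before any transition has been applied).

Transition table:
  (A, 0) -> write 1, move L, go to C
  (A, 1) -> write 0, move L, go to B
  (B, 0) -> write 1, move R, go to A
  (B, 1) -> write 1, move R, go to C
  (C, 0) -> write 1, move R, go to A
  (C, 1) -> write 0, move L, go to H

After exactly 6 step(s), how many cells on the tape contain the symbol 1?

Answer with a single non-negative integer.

Answer: 3

Derivation:
Step 1: in state A at pos 0, read 0 -> (A,0)->write 1,move L,goto C. Now: state=C, head=-1, tape[-2..1]=0010 (head:  ^)
Step 2: in state C at pos -1, read 0 -> (C,0)->write 1,move R,goto A. Now: state=A, head=0, tape[-2..1]=0110 (head:   ^)
Step 3: in state A at pos 0, read 1 -> (A,1)->write 0,move L,goto B. Now: state=B, head=-1, tape[-2..1]=0100 (head:  ^)
Step 4: in state B at pos -1, read 1 -> (B,1)->write 1,move R,goto C. Now: state=C, head=0, tape[-2..1]=0100 (head:   ^)
Step 5: in state C at pos 0, read 0 -> (C,0)->write 1,move R,goto A. Now: state=A, head=1, tape[-2..2]=01100 (head:    ^)
Step 6: in state A at pos 1, read 0 -> (A,0)->write 1,move L,goto C. Now: state=C, head=0, tape[-2..2]=01110 (head:   ^)
Cells containing 1 after step 6: {-1, 0, 1} -> 3 cell(s)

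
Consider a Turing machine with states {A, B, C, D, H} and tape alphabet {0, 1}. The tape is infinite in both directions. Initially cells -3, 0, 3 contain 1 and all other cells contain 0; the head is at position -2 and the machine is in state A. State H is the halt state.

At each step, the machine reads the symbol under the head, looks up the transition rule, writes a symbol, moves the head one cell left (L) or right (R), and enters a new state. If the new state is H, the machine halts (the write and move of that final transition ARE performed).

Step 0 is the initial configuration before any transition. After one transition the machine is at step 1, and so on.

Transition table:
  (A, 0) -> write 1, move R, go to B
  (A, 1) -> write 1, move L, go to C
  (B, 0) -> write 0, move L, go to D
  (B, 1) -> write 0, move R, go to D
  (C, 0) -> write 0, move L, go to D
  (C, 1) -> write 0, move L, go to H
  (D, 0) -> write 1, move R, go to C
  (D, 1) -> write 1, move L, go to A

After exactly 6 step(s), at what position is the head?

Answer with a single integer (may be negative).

Answer: -4

Derivation:
Step 1: in state A at pos -2, read 0 -> (A,0)->write 1,move R,goto B. Now: state=B, head=-1, tape[-4..4]=011010010 (head:    ^)
Step 2: in state B at pos -1, read 0 -> (B,0)->write 0,move L,goto D. Now: state=D, head=-2, tape[-4..4]=011010010 (head:   ^)
Step 3: in state D at pos -2, read 1 -> (D,1)->write 1,move L,goto A. Now: state=A, head=-3, tape[-4..4]=011010010 (head:  ^)
Step 4: in state A at pos -3, read 1 -> (A,1)->write 1,move L,goto C. Now: state=C, head=-4, tape[-5..4]=0011010010 (head:  ^)
Step 5: in state C at pos -4, read 0 -> (C,0)->write 0,move L,goto D. Now: state=D, head=-5, tape[-6..4]=00011010010 (head:  ^)
Step 6: in state D at pos -5, read 0 -> (D,0)->write 1,move R,goto C. Now: state=C, head=-4, tape[-6..4]=01011010010 (head:   ^)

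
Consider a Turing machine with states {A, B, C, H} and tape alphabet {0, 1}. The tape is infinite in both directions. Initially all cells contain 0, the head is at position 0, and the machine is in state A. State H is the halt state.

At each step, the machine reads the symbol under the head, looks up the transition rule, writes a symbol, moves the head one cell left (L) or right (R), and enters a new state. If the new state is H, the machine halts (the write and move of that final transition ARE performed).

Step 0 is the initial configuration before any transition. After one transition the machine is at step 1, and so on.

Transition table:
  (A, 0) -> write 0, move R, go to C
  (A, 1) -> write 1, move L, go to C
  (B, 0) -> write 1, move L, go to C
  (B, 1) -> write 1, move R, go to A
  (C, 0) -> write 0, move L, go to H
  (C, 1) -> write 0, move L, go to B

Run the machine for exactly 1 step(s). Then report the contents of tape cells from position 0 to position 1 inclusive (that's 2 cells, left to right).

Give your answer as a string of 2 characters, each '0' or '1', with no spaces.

Step 1: in state A at pos 0, read 0 -> (A,0)->write 0,move R,goto C. Now: state=C, head=1, tape[-1..2]=0000 (head:   ^)

Answer: 00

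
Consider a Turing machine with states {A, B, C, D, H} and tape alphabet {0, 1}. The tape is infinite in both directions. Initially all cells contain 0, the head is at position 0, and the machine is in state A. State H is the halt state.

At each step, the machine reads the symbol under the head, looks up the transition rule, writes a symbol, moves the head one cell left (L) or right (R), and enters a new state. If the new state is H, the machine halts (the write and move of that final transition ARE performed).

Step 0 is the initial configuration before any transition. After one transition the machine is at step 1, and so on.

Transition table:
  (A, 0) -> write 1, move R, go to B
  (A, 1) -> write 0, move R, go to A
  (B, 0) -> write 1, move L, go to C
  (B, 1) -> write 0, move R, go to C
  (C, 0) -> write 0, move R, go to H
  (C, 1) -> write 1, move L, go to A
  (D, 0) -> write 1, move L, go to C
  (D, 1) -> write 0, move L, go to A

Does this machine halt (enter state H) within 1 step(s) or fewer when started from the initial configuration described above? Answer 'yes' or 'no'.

Step 1: in state A at pos 0, read 0 -> (A,0)->write 1,move R,goto B. Now: state=B, head=1, tape[-1..2]=0100 (head:   ^)
After 1 step(s): state = B (not H) -> not halted within 1 -> no

Answer: no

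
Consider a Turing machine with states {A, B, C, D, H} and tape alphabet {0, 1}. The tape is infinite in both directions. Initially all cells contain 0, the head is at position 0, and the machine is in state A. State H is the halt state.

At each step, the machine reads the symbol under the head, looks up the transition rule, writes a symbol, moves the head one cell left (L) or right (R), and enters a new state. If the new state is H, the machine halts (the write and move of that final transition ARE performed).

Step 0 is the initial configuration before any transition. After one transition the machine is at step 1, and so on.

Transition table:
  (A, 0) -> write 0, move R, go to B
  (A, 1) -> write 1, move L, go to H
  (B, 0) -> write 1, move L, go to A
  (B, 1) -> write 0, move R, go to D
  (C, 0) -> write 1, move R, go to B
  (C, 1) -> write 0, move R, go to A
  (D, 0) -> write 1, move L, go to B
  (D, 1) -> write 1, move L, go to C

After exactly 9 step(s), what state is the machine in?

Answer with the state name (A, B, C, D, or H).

Step 1: in state A at pos 0, read 0 -> (A,0)->write 0,move R,goto B. Now: state=B, head=1, tape[-1..2]=0000 (head:   ^)
Step 2: in state B at pos 1, read 0 -> (B,0)->write 1,move L,goto A. Now: state=A, head=0, tape[-1..2]=0010 (head:  ^)
Step 3: in state A at pos 0, read 0 -> (A,0)->write 0,move R,goto B. Now: state=B, head=1, tape[-1..2]=0010 (head:   ^)
Step 4: in state B at pos 1, read 1 -> (B,1)->write 0,move R,goto D. Now: state=D, head=2, tape[-1..3]=00000 (head:    ^)
Step 5: in state D at pos 2, read 0 -> (D,0)->write 1,move L,goto B. Now: state=B, head=1, tape[-1..3]=00010 (head:   ^)
Step 6: in state B at pos 1, read 0 -> (B,0)->write 1,move L,goto A. Now: state=A, head=0, tape[-1..3]=00110 (head:  ^)
Step 7: in state A at pos 0, read 0 -> (A,0)->write 0,move R,goto B. Now: state=B, head=1, tape[-1..3]=00110 (head:   ^)
Step 8: in state B at pos 1, read 1 -> (B,1)->write 0,move R,goto D. Now: state=D, head=2, tape[-1..3]=00010 (head:    ^)
Step 9: in state D at pos 2, read 1 -> (D,1)->write 1,move L,goto C. Now: state=C, head=1, tape[-1..3]=00010 (head:   ^)

Answer: C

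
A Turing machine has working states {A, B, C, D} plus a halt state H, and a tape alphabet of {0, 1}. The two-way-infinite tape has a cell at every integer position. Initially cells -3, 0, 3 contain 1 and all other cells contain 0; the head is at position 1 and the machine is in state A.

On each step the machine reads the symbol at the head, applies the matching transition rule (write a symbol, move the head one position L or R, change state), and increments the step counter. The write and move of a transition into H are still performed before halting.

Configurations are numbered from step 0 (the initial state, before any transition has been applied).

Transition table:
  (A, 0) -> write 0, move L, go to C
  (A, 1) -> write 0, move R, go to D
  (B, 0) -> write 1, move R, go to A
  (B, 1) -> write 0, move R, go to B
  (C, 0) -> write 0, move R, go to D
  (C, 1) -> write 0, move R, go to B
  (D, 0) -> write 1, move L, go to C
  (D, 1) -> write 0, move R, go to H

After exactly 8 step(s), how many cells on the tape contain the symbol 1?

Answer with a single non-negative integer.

Step 1: in state A at pos 1, read 0 -> (A,0)->write 0,move L,goto C. Now: state=C, head=0, tape[-4..4]=010010010 (head:     ^)
Step 2: in state C at pos 0, read 1 -> (C,1)->write 0,move R,goto B. Now: state=B, head=1, tape[-4..4]=010000010 (head:      ^)
Step 3: in state B at pos 1, read 0 -> (B,0)->write 1,move R,goto A. Now: state=A, head=2, tape[-4..4]=010001010 (head:       ^)
Step 4: in state A at pos 2, read 0 -> (A,0)->write 0,move L,goto C. Now: state=C, head=1, tape[-4..4]=010001010 (head:      ^)
Step 5: in state C at pos 1, read 1 -> (C,1)->write 0,move R,goto B. Now: state=B, head=2, tape[-4..4]=010000010 (head:       ^)
Step 6: in state B at pos 2, read 0 -> (B,0)->write 1,move R,goto A. Now: state=A, head=3, tape[-4..4]=010000110 (head:        ^)
Step 7: in state A at pos 3, read 1 -> (A,1)->write 0,move R,goto D. Now: state=D, head=4, tape[-4..5]=0100001000 (head:         ^)
Step 8: in state D at pos 4, read 0 -> (D,0)->write 1,move L,goto C. Now: state=C, head=3, tape[-4..5]=0100001010 (head:        ^)
Cells containing 1 after step 8: {-3, 2, 4} -> 3 cell(s)

Answer: 3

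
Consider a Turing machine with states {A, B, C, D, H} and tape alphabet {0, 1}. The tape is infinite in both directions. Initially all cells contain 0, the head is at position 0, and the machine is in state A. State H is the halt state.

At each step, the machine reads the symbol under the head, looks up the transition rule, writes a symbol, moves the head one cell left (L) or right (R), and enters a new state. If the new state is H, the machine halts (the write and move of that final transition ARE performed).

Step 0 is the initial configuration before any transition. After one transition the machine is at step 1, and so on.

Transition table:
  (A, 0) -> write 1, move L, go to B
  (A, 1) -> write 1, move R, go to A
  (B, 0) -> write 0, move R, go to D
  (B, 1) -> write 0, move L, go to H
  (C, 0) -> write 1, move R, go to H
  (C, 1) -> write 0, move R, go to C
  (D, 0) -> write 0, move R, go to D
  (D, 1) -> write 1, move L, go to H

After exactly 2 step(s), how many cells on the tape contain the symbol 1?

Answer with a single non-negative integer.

Step 1: in state A at pos 0, read 0 -> (A,0)->write 1,move L,goto B. Now: state=B, head=-1, tape[-2..1]=0010 (head:  ^)
Step 2: in state B at pos -1, read 0 -> (B,0)->write 0,move R,goto D. Now: state=D, head=0, tape[-2..1]=0010 (head:   ^)
Cells containing 1 after step 2: {0} -> 1 cell(s)

Answer: 1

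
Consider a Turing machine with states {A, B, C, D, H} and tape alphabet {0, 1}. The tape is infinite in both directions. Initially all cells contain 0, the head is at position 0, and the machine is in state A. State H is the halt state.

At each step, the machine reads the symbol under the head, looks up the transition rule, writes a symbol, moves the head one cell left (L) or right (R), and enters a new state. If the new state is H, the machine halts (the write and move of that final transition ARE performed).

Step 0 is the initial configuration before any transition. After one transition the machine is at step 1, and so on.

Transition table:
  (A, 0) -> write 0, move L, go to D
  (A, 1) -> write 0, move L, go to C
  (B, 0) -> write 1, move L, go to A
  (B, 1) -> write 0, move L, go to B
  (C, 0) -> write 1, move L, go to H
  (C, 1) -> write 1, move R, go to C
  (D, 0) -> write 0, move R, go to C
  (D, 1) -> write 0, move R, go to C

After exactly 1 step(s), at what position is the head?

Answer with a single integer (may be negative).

Answer: -1

Derivation:
Step 1: in state A at pos 0, read 0 -> (A,0)->write 0,move L,goto D. Now: state=D, head=-1, tape[-2..1]=0000 (head:  ^)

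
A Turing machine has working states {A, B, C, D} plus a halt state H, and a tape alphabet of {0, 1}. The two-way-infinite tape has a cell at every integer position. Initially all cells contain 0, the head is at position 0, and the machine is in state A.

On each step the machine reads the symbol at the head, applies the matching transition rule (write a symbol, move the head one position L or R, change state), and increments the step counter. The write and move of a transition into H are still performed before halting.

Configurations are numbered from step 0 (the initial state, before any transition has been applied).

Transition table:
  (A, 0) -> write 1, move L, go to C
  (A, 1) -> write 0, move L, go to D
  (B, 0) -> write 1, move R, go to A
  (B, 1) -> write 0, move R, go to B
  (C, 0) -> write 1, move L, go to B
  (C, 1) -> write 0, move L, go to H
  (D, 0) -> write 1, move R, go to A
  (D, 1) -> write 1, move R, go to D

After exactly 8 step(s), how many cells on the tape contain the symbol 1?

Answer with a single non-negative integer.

Answer: 2

Derivation:
Step 1: in state A at pos 0, read 0 -> (A,0)->write 1,move L,goto C. Now: state=C, head=-1, tape[-2..1]=0010 (head:  ^)
Step 2: in state C at pos -1, read 0 -> (C,0)->write 1,move L,goto B. Now: state=B, head=-2, tape[-3..1]=00110 (head:  ^)
Step 3: in state B at pos -2, read 0 -> (B,0)->write 1,move R,goto A. Now: state=A, head=-1, tape[-3..1]=01110 (head:   ^)
Step 4: in state A at pos -1, read 1 -> (A,1)->write 0,move L,goto D. Now: state=D, head=-2, tape[-3..1]=01010 (head:  ^)
Step 5: in state D at pos -2, read 1 -> (D,1)->write 1,move R,goto D. Now: state=D, head=-1, tape[-3..1]=01010 (head:   ^)
Step 6: in state D at pos -1, read 0 -> (D,0)->write 1,move R,goto A. Now: state=A, head=0, tape[-3..1]=01110 (head:    ^)
Step 7: in state A at pos 0, read 1 -> (A,1)->write 0,move L,goto D. Now: state=D, head=-1, tape[-3..1]=01100 (head:   ^)
Step 8: in state D at pos -1, read 1 -> (D,1)->write 1,move R,goto D. Now: state=D, head=0, tape[-3..1]=01100 (head:    ^)
Cells containing 1 after step 8: {-2, -1} -> 2 cell(s)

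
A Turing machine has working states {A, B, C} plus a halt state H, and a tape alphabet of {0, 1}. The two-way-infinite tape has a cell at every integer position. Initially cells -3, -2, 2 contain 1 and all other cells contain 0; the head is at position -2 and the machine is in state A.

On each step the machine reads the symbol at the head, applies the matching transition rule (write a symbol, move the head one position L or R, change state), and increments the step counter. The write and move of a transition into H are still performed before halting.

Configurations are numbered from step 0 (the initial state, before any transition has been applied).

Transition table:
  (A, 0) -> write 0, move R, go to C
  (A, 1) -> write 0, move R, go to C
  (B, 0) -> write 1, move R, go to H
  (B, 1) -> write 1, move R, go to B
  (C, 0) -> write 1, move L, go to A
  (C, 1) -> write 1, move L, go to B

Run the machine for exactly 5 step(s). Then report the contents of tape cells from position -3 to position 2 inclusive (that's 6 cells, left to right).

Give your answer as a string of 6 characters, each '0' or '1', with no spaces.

Answer: 111001

Derivation:
Step 1: in state A at pos -2, read 1 -> (A,1)->write 0,move R,goto C. Now: state=C, head=-1, tape[-4..3]=01000010 (head:    ^)
Step 2: in state C at pos -1, read 0 -> (C,0)->write 1,move L,goto A. Now: state=A, head=-2, tape[-4..3]=01010010 (head:   ^)
Step 3: in state A at pos -2, read 0 -> (A,0)->write 0,move R,goto C. Now: state=C, head=-1, tape[-4..3]=01010010 (head:    ^)
Step 4: in state C at pos -1, read 1 -> (C,1)->write 1,move L,goto B. Now: state=B, head=-2, tape[-4..3]=01010010 (head:   ^)
Step 5: in state B at pos -2, read 0 -> (B,0)->write 1,move R,goto H. Now: state=H, head=-1, tape[-4..3]=01110010 (head:    ^)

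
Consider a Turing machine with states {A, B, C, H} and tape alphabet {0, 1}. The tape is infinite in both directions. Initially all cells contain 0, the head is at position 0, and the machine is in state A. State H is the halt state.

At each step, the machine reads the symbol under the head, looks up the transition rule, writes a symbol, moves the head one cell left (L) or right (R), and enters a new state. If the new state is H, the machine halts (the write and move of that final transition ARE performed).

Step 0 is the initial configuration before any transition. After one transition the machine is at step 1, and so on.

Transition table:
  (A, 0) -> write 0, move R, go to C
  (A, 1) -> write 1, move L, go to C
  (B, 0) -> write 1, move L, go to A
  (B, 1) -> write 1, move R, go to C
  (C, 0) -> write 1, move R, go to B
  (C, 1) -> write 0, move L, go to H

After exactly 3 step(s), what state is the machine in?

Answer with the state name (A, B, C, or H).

Answer: A

Derivation:
Step 1: in state A at pos 0, read 0 -> (A,0)->write 0,move R,goto C. Now: state=C, head=1, tape[-1..2]=0000 (head:   ^)
Step 2: in state C at pos 1, read 0 -> (C,0)->write 1,move R,goto B. Now: state=B, head=2, tape[-1..3]=00100 (head:    ^)
Step 3: in state B at pos 2, read 0 -> (B,0)->write 1,move L,goto A. Now: state=A, head=1, tape[-1..3]=00110 (head:   ^)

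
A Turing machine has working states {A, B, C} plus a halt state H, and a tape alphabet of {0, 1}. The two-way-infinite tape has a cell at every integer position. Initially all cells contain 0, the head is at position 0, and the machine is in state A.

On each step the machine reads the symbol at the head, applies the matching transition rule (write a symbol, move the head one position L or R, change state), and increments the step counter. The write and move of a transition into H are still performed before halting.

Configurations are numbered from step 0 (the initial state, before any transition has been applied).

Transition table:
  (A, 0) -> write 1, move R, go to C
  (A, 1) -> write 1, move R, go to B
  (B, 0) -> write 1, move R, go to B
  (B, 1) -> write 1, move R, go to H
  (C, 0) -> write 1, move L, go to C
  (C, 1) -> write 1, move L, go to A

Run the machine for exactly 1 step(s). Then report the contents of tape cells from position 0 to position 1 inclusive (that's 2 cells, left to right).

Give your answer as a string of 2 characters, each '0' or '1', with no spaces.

Answer: 10

Derivation:
Step 1: in state A at pos 0, read 0 -> (A,0)->write 1,move R,goto C. Now: state=C, head=1, tape[-1..2]=0100 (head:   ^)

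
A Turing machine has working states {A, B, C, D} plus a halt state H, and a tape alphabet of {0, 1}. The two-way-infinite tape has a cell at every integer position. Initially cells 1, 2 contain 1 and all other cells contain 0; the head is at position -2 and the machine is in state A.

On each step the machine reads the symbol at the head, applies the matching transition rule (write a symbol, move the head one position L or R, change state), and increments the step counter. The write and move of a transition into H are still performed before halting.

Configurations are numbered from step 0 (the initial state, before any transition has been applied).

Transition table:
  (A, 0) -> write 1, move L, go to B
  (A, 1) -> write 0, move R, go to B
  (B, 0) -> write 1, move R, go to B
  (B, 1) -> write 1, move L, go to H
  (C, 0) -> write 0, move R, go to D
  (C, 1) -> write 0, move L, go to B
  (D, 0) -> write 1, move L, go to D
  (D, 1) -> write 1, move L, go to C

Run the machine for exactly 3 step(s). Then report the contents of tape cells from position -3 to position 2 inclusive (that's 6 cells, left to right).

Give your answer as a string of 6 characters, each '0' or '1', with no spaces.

Step 1: in state A at pos -2, read 0 -> (A,0)->write 1,move L,goto B. Now: state=B, head=-3, tape[-4..3]=00100110 (head:  ^)
Step 2: in state B at pos -3, read 0 -> (B,0)->write 1,move R,goto B. Now: state=B, head=-2, tape[-4..3]=01100110 (head:   ^)
Step 3: in state B at pos -2, read 1 -> (B,1)->write 1,move L,goto H. Now: state=H, head=-3, tape[-4..3]=01100110 (head:  ^)

Answer: 110011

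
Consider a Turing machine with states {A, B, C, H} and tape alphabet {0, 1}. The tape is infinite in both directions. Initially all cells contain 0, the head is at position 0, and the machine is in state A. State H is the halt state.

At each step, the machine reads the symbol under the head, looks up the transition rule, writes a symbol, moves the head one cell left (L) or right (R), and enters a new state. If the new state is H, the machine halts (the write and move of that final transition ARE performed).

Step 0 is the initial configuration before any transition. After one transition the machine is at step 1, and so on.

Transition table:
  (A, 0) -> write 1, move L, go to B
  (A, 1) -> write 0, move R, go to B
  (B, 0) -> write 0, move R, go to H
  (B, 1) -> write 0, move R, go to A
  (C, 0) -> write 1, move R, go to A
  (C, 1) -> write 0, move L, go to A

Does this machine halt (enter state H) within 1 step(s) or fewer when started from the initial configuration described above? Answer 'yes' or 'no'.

Step 1: in state A at pos 0, read 0 -> (A,0)->write 1,move L,goto B. Now: state=B, head=-1, tape[-2..1]=0010 (head:  ^)
After 1 step(s): state = B (not H) -> not halted within 1 -> no

Answer: no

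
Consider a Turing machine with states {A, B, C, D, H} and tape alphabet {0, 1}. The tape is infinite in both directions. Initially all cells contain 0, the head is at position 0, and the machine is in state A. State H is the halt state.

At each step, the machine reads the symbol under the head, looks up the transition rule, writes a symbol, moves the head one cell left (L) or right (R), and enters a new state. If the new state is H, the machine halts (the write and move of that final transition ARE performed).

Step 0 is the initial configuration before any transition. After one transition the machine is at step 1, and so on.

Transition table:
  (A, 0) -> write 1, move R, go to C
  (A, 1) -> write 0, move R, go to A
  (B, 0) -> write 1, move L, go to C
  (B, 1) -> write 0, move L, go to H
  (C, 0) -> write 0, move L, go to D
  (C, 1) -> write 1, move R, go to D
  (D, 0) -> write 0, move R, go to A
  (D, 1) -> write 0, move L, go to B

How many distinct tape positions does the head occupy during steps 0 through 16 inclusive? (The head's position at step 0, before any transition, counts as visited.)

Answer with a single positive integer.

Answer: 6

Derivation:
Step 1: in state A at pos 0, read 0 -> (A,0)->write 1,move R,goto C. Now: state=C, head=1, tape[-1..2]=0100 (head:   ^)
Step 2: in state C at pos 1, read 0 -> (C,0)->write 0,move L,goto D. Now: state=D, head=0, tape[-1..2]=0100 (head:  ^)
Step 3: in state D at pos 0, read 1 -> (D,1)->write 0,move L,goto B. Now: state=B, head=-1, tape[-2..2]=00000 (head:  ^)
Step 4: in state B at pos -1, read 0 -> (B,0)->write 1,move L,goto C. Now: state=C, head=-2, tape[-3..2]=001000 (head:  ^)
Step 5: in state C at pos -2, read 0 -> (C,0)->write 0,move L,goto D. Now: state=D, head=-3, tape[-4..2]=0001000 (head:  ^)
Step 6: in state D at pos -3, read 0 -> (D,0)->write 0,move R,goto A. Now: state=A, head=-2, tape[-4..2]=0001000 (head:   ^)
Step 7: in state A at pos -2, read 0 -> (A,0)->write 1,move R,goto C. Now: state=C, head=-1, tape[-4..2]=0011000 (head:    ^)
Step 8: in state C at pos -1, read 1 -> (C,1)->write 1,move R,goto D. Now: state=D, head=0, tape[-4..2]=0011000 (head:     ^)
Step 9: in state D at pos 0, read 0 -> (D,0)->write 0,move R,goto A. Now: state=A, head=1, tape[-4..2]=0011000 (head:      ^)
Step 10: in state A at pos 1, read 0 -> (A,0)->write 1,move R,goto C. Now: state=C, head=2, tape[-4..3]=00110100 (head:       ^)
Step 11: in state C at pos 2, read 0 -> (C,0)->write 0,move L,goto D. Now: state=D, head=1, tape[-4..3]=00110100 (head:      ^)
Step 12: in state D at pos 1, read 1 -> (D,1)->write 0,move L,goto B. Now: state=B, head=0, tape[-4..3]=00110000 (head:     ^)
Step 13: in state B at pos 0, read 0 -> (B,0)->write 1,move L,goto C. Now: state=C, head=-1, tape[-4..3]=00111000 (head:    ^)
Step 14: in state C at pos -1, read 1 -> (C,1)->write 1,move R,goto D. Now: state=D, head=0, tape[-4..3]=00111000 (head:     ^)
Step 15: in state D at pos 0, read 1 -> (D,1)->write 0,move L,goto B. Now: state=B, head=-1, tape[-4..3]=00110000 (head:    ^)
Step 16: in state B at pos -1, read 1 -> (B,1)->write 0,move L,goto H. Now: state=H, head=-2, tape[-4..3]=00100000 (head:   ^)
Head positions at steps 0..16: starting at 0, distinct positions visited = {-3, -2, -1, 0, 1, 2} -> 6 position(s)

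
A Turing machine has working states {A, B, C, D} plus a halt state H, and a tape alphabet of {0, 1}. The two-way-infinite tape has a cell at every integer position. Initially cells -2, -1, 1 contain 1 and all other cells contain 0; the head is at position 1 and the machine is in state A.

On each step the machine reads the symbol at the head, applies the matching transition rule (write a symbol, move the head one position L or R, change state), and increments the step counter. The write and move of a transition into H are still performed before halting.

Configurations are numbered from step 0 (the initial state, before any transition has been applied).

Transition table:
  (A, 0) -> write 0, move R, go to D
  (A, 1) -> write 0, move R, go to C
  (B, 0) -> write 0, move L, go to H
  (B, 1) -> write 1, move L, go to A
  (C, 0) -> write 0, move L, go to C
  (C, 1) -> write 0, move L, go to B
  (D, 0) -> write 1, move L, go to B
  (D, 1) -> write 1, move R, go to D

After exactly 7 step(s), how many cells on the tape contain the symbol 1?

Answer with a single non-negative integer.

Answer: 1

Derivation:
Step 1: in state A at pos 1, read 1 -> (A,1)->write 0,move R,goto C. Now: state=C, head=2, tape[-3..3]=0110000 (head:      ^)
Step 2: in state C at pos 2, read 0 -> (C,0)->write 0,move L,goto C. Now: state=C, head=1, tape[-3..3]=0110000 (head:     ^)
Step 3: in state C at pos 1, read 0 -> (C,0)->write 0,move L,goto C. Now: state=C, head=0, tape[-3..3]=0110000 (head:    ^)
Step 4: in state C at pos 0, read 0 -> (C,0)->write 0,move L,goto C. Now: state=C, head=-1, tape[-3..3]=0110000 (head:   ^)
Step 5: in state C at pos -1, read 1 -> (C,1)->write 0,move L,goto B. Now: state=B, head=-2, tape[-3..3]=0100000 (head:  ^)
Step 6: in state B at pos -2, read 1 -> (B,1)->write 1,move L,goto A. Now: state=A, head=-3, tape[-4..3]=00100000 (head:  ^)
Step 7: in state A at pos -3, read 0 -> (A,0)->write 0,move R,goto D. Now: state=D, head=-2, tape[-4..3]=00100000 (head:   ^)
Cells containing 1 after step 7: {-2} -> 1 cell(s)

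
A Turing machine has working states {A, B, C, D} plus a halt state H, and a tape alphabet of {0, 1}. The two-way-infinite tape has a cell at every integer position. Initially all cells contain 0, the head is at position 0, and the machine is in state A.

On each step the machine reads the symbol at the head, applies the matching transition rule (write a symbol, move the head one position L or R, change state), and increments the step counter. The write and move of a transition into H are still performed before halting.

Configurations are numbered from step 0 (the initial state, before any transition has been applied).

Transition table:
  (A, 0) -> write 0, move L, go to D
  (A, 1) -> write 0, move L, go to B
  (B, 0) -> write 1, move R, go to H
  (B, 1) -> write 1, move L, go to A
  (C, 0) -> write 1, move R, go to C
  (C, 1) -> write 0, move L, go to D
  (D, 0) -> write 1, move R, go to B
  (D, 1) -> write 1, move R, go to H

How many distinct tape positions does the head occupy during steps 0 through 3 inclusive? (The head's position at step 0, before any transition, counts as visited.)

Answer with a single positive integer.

Step 1: in state A at pos 0, read 0 -> (A,0)->write 0,move L,goto D. Now: state=D, head=-1, tape[-2..1]=0000 (head:  ^)
Step 2: in state D at pos -1, read 0 -> (D,0)->write 1,move R,goto B. Now: state=B, head=0, tape[-2..1]=0100 (head:   ^)
Step 3: in state B at pos 0, read 0 -> (B,0)->write 1,move R,goto H. Now: state=H, head=1, tape[-2..2]=01100 (head:    ^)
Head positions at steps 0..3: starting at 0, distinct positions visited = {-1, 0, 1} -> 3 position(s)

Answer: 3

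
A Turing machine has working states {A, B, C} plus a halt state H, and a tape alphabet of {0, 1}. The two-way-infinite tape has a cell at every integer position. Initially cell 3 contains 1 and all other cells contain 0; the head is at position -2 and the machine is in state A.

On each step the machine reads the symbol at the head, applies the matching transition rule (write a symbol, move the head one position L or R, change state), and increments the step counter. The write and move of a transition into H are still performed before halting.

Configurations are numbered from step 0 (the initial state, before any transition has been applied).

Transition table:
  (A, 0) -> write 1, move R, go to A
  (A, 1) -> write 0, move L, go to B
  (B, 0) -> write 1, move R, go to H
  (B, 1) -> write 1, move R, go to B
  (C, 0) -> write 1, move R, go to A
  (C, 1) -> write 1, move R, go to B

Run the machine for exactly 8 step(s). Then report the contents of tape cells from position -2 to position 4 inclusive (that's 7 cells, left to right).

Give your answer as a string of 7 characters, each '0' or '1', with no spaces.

Answer: 1111110

Derivation:
Step 1: in state A at pos -2, read 0 -> (A,0)->write 1,move R,goto A. Now: state=A, head=-1, tape[-3..4]=01000010 (head:   ^)
Step 2: in state A at pos -1, read 0 -> (A,0)->write 1,move R,goto A. Now: state=A, head=0, tape[-3..4]=01100010 (head:    ^)
Step 3: in state A at pos 0, read 0 -> (A,0)->write 1,move R,goto A. Now: state=A, head=1, tape[-3..4]=01110010 (head:     ^)
Step 4: in state A at pos 1, read 0 -> (A,0)->write 1,move R,goto A. Now: state=A, head=2, tape[-3..4]=01111010 (head:      ^)
Step 5: in state A at pos 2, read 0 -> (A,0)->write 1,move R,goto A. Now: state=A, head=3, tape[-3..4]=01111110 (head:       ^)
Step 6: in state A at pos 3, read 1 -> (A,1)->write 0,move L,goto B. Now: state=B, head=2, tape[-3..4]=01111100 (head:      ^)
Step 7: in state B at pos 2, read 1 -> (B,1)->write 1,move R,goto B. Now: state=B, head=3, tape[-3..4]=01111100 (head:       ^)
Step 8: in state B at pos 3, read 0 -> (B,0)->write 1,move R,goto H. Now: state=H, head=4, tape[-3..5]=011111100 (head:        ^)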